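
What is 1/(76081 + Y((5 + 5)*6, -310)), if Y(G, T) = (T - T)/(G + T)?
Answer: 1/76081 ≈ 1.3144e-5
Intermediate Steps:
Y(G, T) = 0 (Y(G, T) = 0/(G + T) = 0)
1/(76081 + Y((5 + 5)*6, -310)) = 1/(76081 + 0) = 1/76081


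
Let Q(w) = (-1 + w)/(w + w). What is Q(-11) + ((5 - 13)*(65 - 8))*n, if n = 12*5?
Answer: -300954/11 ≈ -27359.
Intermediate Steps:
n = 60
Q(w) = (-1 + w)/(2*w) (Q(w) = (-1 + w)/((2*w)) = (-1 + w)*(1/(2*w)) = (-1 + w)/(2*w))
Q(-11) + ((5 - 13)*(65 - 8))*n = (½)*(-1 - 11)/(-11) + ((5 - 13)*(65 - 8))*60 = (½)*(-1/11)*(-12) - 8*57*60 = 6/11 - 456*60 = 6/11 - 27360 = -300954/11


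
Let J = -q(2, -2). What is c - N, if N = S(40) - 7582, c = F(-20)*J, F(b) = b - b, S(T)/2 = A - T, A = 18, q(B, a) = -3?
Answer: 7626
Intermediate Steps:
S(T) = 36 - 2*T (S(T) = 2*(18 - T) = 36 - 2*T)
F(b) = 0
J = 3 (J = -1*(-3) = 3)
c = 0 (c = 0*3 = 0)
N = -7626 (N = (36 - 2*40) - 7582 = (36 - 80) - 7582 = -44 - 7582 = -7626)
c - N = 0 - 1*(-7626) = 0 + 7626 = 7626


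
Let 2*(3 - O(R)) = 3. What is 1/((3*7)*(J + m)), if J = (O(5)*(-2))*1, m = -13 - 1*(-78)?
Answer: 1/1302 ≈ 0.00076805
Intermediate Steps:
O(R) = 3/2 (O(R) = 3 - 1/2*3 = 3 - 3/2 = 3/2)
m = 65 (m = -13 + 78 = 65)
J = -3 (J = ((3/2)*(-2))*1 = -3*1 = -3)
1/((3*7)*(J + m)) = 1/((3*7)*(-3 + 65)) = 1/(21*62) = 1/1302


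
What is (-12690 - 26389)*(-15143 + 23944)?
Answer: -343934279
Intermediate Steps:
(-12690 - 26389)*(-15143 + 23944) = -39079*8801 = -343934279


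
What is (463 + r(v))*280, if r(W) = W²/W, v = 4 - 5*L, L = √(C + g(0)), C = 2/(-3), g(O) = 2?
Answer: 130760 - 2800*√3/3 ≈ 1.2914e+5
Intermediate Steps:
C = -⅔ (C = 2*(-⅓) = -⅔ ≈ -0.66667)
L = 2*√3/3 (L = √(-⅔ + 2) = √(4/3) = 2*√3/3 ≈ 1.1547)
v = 4 - 10*√3/3 ≈ -1.7735
r(W) = W
(463 + r(v))*280 = (463 + (4 - 10*√3/3))*280 = (467 - 10*√3/3)*280 = 130760 - 2800*√3/3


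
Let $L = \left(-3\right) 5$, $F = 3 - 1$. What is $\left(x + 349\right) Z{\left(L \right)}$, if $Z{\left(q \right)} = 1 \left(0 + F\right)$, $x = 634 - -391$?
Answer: $2748$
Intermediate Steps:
$F = 2$ ($F = 3 - 1 = 2$)
$L = -15$
$x = 1025$ ($x = 634 + 391 = 1025$)
$Z{\left(q \right)} = 2$ ($Z{\left(q \right)} = 1 \left(0 + 2\right) = 1 \cdot 2 = 2$)
$\left(x + 349\right) Z{\left(L \right)} = \left(1025 + 349\right) 2 = 1374 \cdot 2 = 2748$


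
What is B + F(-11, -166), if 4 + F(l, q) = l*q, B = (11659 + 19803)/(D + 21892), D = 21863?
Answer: 79753072/43755 ≈ 1822.7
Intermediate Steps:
B = 31462/43755 (B = (11659 + 19803)/(21863 + 21892) = 31462/43755 ≈ 0.71905)
F(l, q) = -4 + l*q
B + F(-11, -166) = 31462/43755 + (-4 - 11*(-166)) = 31462/43755 + (-4 + 1826) = 31462/43755 + 1822 = 79753072/43755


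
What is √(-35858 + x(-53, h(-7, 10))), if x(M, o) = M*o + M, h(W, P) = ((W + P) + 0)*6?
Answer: I*√36865 ≈ 192.0*I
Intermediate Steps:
h(W, P) = 6*P + 6*W (h(W, P) = ((P + W) + 0)*6 = (P + W)*6 = 6*P + 6*W)
x(M, o) = M + M*o
√(-35858 + x(-53, h(-7, 10))) = √(-35858 - 53*(1 + (6*10 + 6*(-7)))) = √(-35858 - 53*(1 + (60 - 42))) = √(-35858 - 53*(1 + 18)) = √(-35858 - 53*19) = √(-35858 - 1007) = √(-36865) = I*√36865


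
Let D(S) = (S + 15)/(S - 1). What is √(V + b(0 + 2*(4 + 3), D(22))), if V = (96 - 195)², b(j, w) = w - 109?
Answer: √4274949/21 ≈ 98.457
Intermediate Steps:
D(S) = (15 + S)/(-1 + S)
b(j, w) = -109 + w
V = 9801 (V = (-99)² = 9801)
√(V + b(0 + 2*(4 + 3), D(22))) = √(9801 + (-109 + (15 + 22)/(-1 + 22))) = √(9801 + (-109 + 37/21)) = √(9801 - 2252/21) = √(203569/21) = √4274949/21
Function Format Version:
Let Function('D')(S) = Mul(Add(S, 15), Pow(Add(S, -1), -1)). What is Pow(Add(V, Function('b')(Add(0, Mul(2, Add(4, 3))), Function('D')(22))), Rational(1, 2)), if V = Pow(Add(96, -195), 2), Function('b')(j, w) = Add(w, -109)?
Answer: Mul(Rational(1, 21), Pow(4274949, Rational(1, 2))) ≈ 98.457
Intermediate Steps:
Function('D')(S) = Mul(Pow(Add(-1, S), -1), Add(15, S)) (Function('D')(S) = Mul(Add(15, S), Pow(Add(-1, S), -1)) = Mul(Pow(Add(-1, S), -1), Add(15, S)))
Function('b')(j, w) = Add(-109, w)
V = 9801 (V = Pow(-99, 2) = 9801)
Pow(Add(V, Function('b')(Add(0, Mul(2, Add(4, 3))), Function('D')(22))), Rational(1, 2)) = Pow(Add(9801, Add(-109, Mul(Pow(Add(-1, 22), -1), Add(15, 22)))), Rational(1, 2)) = Pow(Add(9801, Add(-109, Mul(Pow(21, -1), 37))), Rational(1, 2)) = Pow(Add(9801, Add(-109, Mul(Rational(1, 21), 37))), Rational(1, 2)) = Pow(Add(9801, Add(-109, Rational(37, 21))), Rational(1, 2)) = Pow(Add(9801, Rational(-2252, 21)), Rational(1, 2)) = Pow(Rational(203569, 21), Rational(1, 2)) = Mul(Rational(1, 21), Pow(4274949, Rational(1, 2)))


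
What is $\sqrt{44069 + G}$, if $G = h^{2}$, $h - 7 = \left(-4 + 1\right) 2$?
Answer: $\sqrt{44070} \approx 209.93$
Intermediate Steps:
$h = 1$ ($h = 7 + \left(-4 + 1\right) 2 = 7 - 6 = 1$)
$G = 1$ ($G = 1^{2} = 1$)
$\sqrt{44069 + G} = \sqrt{44069 + 1} = \sqrt{44070}$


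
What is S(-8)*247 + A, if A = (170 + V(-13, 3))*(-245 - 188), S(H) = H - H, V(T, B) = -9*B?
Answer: -61919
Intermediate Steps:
S(H) = 0
A = -61919 (A = (170 - 9*3)*(-245 - 188) = (170 - 27)*(-433) = 143*(-433) = -61919)
S(-8)*247 + A = 0*247 - 61919 = 0 - 61919 = -61919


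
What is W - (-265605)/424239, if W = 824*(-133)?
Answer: -15497644961/141413 ≈ -1.0959e+5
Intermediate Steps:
W = -109592
W - (-265605)/424239 = -109592 - (-265605)/424239 = -109592 - 1*(-88535/141413) = -109592 + 88535/141413 = -15497644961/141413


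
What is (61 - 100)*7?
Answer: -273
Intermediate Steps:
(61 - 100)*7 = -39*7 = -273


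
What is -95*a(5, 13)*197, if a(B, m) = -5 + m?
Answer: -149720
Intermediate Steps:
-95*a(5, 13)*197 = -95*(-5 + 13)*197 = -95*8*197 = -760*197 = -149720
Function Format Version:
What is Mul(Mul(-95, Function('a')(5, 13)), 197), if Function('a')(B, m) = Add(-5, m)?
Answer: -149720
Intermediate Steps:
Mul(Mul(-95, Function('a')(5, 13)), 197) = Mul(Mul(-95, Add(-5, 13)), 197) = Mul(Mul(-95, 8), 197) = Mul(-760, 197) = -149720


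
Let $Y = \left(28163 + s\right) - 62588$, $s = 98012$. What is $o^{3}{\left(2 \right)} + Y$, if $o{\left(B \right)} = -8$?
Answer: $63075$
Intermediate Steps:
$Y = 63587$ ($Y = \left(28163 + 98012\right) - 62588 = 126175 - 62588 = 63587$)
$o^{3}{\left(2 \right)} + Y = \left(-8\right)^{3} + 63587 = -512 + 63587 = 63075$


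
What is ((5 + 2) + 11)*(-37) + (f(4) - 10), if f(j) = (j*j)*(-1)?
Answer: -692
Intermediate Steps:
f(j) = -j² (f(j) = j²*(-1) = -j²)
((5 + 2) + 11)*(-37) + (f(4) - 10) = ((5 + 2) + 11)*(-37) + (-1*4² - 10) = (7 + 11)*(-37) + (-1*16 - 10) = 18*(-37) + (-16 - 10) = -666 - 26 = -692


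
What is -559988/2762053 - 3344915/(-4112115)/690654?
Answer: -45439541073743171/224124713085305718 ≈ -0.20274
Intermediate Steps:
-559988/2762053 - 3344915/(-4112115)/690654 = -559988*1/2762053 - 3344915*(-1/4112115)*(1/690654) = -559988/2762053 + (95569/117489)*(1/690654) = -559988/2762053 + 95569/81144247806 = -45439541073743171/224124713085305718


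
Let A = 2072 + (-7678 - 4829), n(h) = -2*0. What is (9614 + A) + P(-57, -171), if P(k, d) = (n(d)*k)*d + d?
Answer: -992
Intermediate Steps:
n(h) = 0
A = -10435 (A = 2072 - 12507 = -10435)
P(k, d) = d (P(k, d) = (0*k)*d + d = 0*d + d = 0 + d = d)
(9614 + A) + P(-57, -171) = (9614 - 10435) - 171 = -821 - 171 = -992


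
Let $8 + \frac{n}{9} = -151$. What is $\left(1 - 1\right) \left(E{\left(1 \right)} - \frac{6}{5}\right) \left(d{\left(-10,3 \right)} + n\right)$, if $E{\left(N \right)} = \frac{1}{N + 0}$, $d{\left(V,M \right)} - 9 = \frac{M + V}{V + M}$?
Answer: $0$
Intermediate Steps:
$n = -1431$ ($n = -72 + 9 \left(-151\right) = -72 - 1359 = -1431$)
$d{\left(V,M \right)} = 10$ ($d{\left(V,M \right)} = 9 + \frac{M + V}{V + M} = 9 + \frac{M + V}{M + V} = 9 + 1 = 10$)
$E{\left(N \right)} = \frac{1}{N}$
$\left(1 - 1\right) \left(E{\left(1 \right)} - \frac{6}{5}\right) \left(d{\left(-10,3 \right)} + n\right) = \left(1 - 1\right) \left(1^{-1} - \frac{6}{5}\right) \left(10 - 1431\right) = \left(1 - 1\right) \left(1 - \frac{6}{5}\right) \left(-1421\right) = 0 \left(1 - \frac{6}{5}\right) \left(-1421\right) = 0 \left(- \frac{1}{5}\right) \left(-1421\right) = 0 \left(-1421\right) = 0$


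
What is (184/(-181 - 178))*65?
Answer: -11960/359 ≈ -33.315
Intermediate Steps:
(184/(-181 - 178))*65 = (184/(-359))*65 = -1/359*184*65 = -184/359*65 = -11960/359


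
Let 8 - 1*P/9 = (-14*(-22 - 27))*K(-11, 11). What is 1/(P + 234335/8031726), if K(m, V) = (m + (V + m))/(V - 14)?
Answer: -8031726/181243694581 ≈ -4.4315e-5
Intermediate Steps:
K(m, V) = (V + 2*m)/(-14 + V)
P = -22566 (P = 72 - 9*(-14*(-22 - 27))*(11 + 2*(-11))/(-14 + 11) = 72 - 9*(-14*(-49))*(11 - 22)/(-3) = 72 - 6174*(-⅓*(-11)) = 72 - 6174*11/3 = 72 - 9*7546/3 = 72 - 22638 = -22566)
1/(P + 234335/8031726) = 1/(-22566 + 234335/8031726) = 1/(-181243694581/8031726) = -8031726/181243694581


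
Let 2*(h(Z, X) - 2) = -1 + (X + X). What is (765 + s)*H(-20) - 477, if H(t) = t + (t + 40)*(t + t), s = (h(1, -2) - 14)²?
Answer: -800182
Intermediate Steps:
h(Z, X) = 3/2 + X (h(Z, X) = 2 + (-1 + (X + X))/2 = 2 + (-1 + 2*X)/2 = 2 + (-½ + X) = 3/2 + X)
s = 841/4 (s = ((3/2 - 2) - 14)² = (-½ - 14)² = (-29/2)² = 841/4 ≈ 210.25)
H(t) = t + 2*t*(40 + t) (H(t) = t + (40 + t)*(2*t) = t + 2*t*(40 + t))
(765 + s)*H(-20) - 477 = (765 + 841/4)*(-20*(81 + 2*(-20))) - 477 = 3901*(-20*(81 - 40))/4 - 477 = 3901*(-20*41)/4 - 477 = (3901/4)*(-820) - 477 = -799705 - 477 = -800182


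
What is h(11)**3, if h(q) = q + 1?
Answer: 1728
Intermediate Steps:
h(q) = 1 + q
h(11)**3 = (1 + 11)**3 = 12**3 = 1728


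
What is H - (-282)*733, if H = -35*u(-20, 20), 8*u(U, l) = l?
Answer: 413237/2 ≈ 2.0662e+5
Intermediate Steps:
u(U, l) = l/8
H = -175/2 (H = -35*20/8 = -35*5/2 = -175/2 ≈ -87.500)
H - (-282)*733 = -175/2 - (-282)*733 = -175/2 - 1*(-206706) = -175/2 + 206706 = 413237/2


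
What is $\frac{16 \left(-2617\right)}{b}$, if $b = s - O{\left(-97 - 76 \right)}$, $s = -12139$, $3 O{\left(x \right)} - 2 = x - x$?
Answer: $\frac{125616}{36419} \approx 3.4492$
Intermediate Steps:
$O{\left(x \right)} = \frac{2}{3}$ ($O{\left(x \right)} = \frac{2}{3} + \frac{x - x}{3} = \frac{2}{3} + \frac{1}{3} \cdot 0 = \frac{2}{3} + 0 = \frac{2}{3}$)
$b = - \frac{36419}{3}$ ($b = -12139 - \frac{2}{3} = - \frac{36419}{3} \approx -12140.0$)
$\frac{16 \left(-2617\right)}{b} = \frac{16 \left(-2617\right)}{- \frac{36419}{3}} = \left(-41872\right) \left(- \frac{3}{36419}\right) = \frac{125616}{36419}$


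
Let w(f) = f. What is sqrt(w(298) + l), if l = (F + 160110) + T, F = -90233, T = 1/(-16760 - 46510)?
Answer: sqrt(31213004910470)/21090 ≈ 264.91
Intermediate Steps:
T = -1/63270 (T = 1/(-63270) = -1/63270 ≈ -1.5805e-5)
l = 4421117789/63270 (l = (-90233 + 160110) - 1/63270 = 69877 - 1/63270 = 4421117789/63270 ≈ 69877.)
sqrt(w(298) + l) = sqrt(298 + 4421117789/63270) = sqrt(4439972249/63270) = sqrt(31213004910470)/21090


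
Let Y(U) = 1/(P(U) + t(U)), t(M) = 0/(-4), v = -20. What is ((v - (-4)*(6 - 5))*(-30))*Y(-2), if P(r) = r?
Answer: -240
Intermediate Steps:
t(M) = 0 (t(M) = 0*(-¼) = 0)
Y(U) = 1/U (Y(U) = 1/(U + 0) = 1/U)
((v - (-4)*(6 - 5))*(-30))*Y(-2) = ((-20 - (-4)*(6 - 5))*(-30))/(-2) = ((-20 - (-4))*(-30))*(-½) = ((-20 - 1*(-4))*(-30))*(-½) = ((-20 + 4)*(-30))*(-½) = -16*(-30)*(-½) = 480*(-½) = -240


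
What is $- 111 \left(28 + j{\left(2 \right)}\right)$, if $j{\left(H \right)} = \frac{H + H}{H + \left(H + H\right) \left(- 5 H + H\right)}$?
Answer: $- \frac{15466}{5} \approx -3093.2$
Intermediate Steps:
$j{\left(H \right)} = \frac{2 H}{H - 8 H^{2}}$ ($j{\left(H \right)} = \frac{2 H}{H + 2 H \left(- 4 H\right)} = \frac{2 H}{H - 8 H^{2}}$)
$- 111 \left(28 + j{\left(2 \right)}\right) = - 111 \left(28 - \frac{2}{-1 + 8 \cdot 2}\right) = - 111 \left(28 - \frac{2}{-1 + 16}\right) = - 111 \left(28 - \frac{2}{15}\right) = \left(-111\right) \frac{418}{15} = - \frac{15466}{5}$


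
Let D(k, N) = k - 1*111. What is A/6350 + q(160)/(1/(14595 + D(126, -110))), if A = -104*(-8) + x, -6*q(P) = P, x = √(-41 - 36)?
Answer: -1236979584/3175 + I*√77/6350 ≈ -3.896e+5 + 0.0013819*I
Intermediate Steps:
D(k, N) = -111 + k (D(k, N) = k - 111 = -111 + k)
x = I*√77 (x = √(-77) = I*√77 ≈ 8.775*I)
q(P) = -P/6
A = 832 + I*√77 (A = -104*(-8) + I*√77 = 832 + I*√77 ≈ 832.0 + 8.775*I)
A/6350 + q(160)/(1/(14595 + D(126, -110))) = (832 + I*√77)/6350 + (-⅙*160)/(1/(14595 + (-111 + 126))) = (832 + I*√77)*(1/6350) - 80/(3*(1/(14595 + 15))) = (416/3175 + I*√77/6350) - 80/(3*(1/14610)) = (416/3175 + I*√77/6350) - 80/(3*1/14610) = (416/3175 + I*√77/6350) - 80/3*14610 = (416/3175 + I*√77/6350) - 389600 = -1236979584/3175 + I*√77/6350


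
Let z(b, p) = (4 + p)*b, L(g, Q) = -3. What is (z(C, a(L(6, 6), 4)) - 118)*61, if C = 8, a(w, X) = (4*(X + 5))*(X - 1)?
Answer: 47458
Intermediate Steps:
a(w, X) = (-1 + X)*(20 + 4*X) (a(w, X) = (4*(5 + X))*(-1 + X) = (20 + 4*X)*(-1 + X) = (-1 + X)*(20 + 4*X))
z(b, p) = b*(4 + p)
(z(C, a(L(6, 6), 4)) - 118)*61 = (8*(4 + (-20 + 4*4**2 + 16*4)) - 118)*61 = (8*(4 + (-20 + 4*16 + 64)) - 118)*61 = (8*(4 + (-20 + 64 + 64)) - 118)*61 = (8*(4 + 108) - 118)*61 = (8*112 - 118)*61 = (896 - 118)*61 = 778*61 = 47458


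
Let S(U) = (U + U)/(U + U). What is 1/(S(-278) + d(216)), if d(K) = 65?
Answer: 1/66 ≈ 0.015152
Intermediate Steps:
S(U) = 1 (S(U) = (2*U)/((2*U)) = (2*U)*(1/(2*U)) = 1)
1/(S(-278) + d(216)) = 1/(1 + 65) = 1/66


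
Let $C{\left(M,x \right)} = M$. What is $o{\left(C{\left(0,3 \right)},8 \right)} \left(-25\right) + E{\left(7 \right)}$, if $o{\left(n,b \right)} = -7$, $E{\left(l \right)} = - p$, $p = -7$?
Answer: $182$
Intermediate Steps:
$E{\left(l \right)} = 7$ ($E{\left(l \right)} = \left(-1\right) \left(-7\right) = 7$)
$o{\left(C{\left(0,3 \right)},8 \right)} \left(-25\right) + E{\left(7 \right)} = \left(-7\right) \left(-25\right) + 7 = 175 + 7 = 182$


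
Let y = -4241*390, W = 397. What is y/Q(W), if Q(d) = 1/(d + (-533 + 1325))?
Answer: -1966594110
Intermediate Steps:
y = -1653990
Q(d) = 1/(792 + d) (Q(d) = 1/(d + 792) = 1/(792 + d))
y/Q(W) = -1653990/(1/(792 + 397)) = -1653990/(1/1189) = -1653990/1/1189 = -1653990*1189 = -1966594110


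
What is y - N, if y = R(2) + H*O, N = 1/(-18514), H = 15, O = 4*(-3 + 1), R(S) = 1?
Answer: -2203165/18514 ≈ -119.00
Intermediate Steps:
O = -8 (O = 4*(-2) = -8)
N = -1/18514 ≈ -5.4013e-5
y = -119 (y = 1 + 15*(-8) = 1 - 120 = -119)
y - N = -119 - 1*(-1/18514) = -119 + 1/18514 = -2203165/18514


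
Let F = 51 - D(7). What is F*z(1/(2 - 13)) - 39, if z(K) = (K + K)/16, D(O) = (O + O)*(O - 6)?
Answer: -3469/88 ≈ -39.420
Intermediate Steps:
D(O) = 2*O*(-6 + O) (D(O) = (2*O)*(-6 + O) = 2*O*(-6 + O))
F = 37 (F = 51 - 2*7*(-6 + 7) = 51 - 2*7 = 51 - 1*14 = 51 - 14 = 37)
z(K) = K/8 (z(K) = (2*K)*(1/16) = K/8)
F*z(1/(2 - 13)) - 39 = 37*(1/(8*(2 - 13))) - 39 = 37*((⅛)/(-11)) - 39 = 37*((⅛)*(-1/11)) - 39 = 37*(-1/88) - 39 = -37/88 - 39 = -3469/88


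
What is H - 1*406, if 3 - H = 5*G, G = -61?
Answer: -98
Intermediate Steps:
H = 308 (H = 3 - 5*(-61) = 3 - 1*(-305) = 3 + 305 = 308)
H - 1*406 = 308 - 1*406 = 308 - 406 = -98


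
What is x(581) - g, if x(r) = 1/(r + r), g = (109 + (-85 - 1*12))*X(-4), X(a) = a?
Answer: 55777/1162 ≈ 48.001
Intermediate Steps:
g = -48 (g = (109 + (-85 - 1*12))*(-4) = (109 + (-85 - 12))*(-4) = (109 - 97)*(-4) = 12*(-4) = -48)
x(r) = 1/(2*r)
x(581) - g = (½)/581 - 1*(-48) = (½)*(1/581) + 48 = 1/1162 + 48 = 55777/1162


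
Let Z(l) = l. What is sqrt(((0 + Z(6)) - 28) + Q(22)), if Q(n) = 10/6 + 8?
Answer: I*sqrt(111)/3 ≈ 3.5119*I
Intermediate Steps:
Q(n) = 29/3 (Q(n) = 10*(1/6) + 8 = 5/3 + 8 = 29/3)
sqrt(((0 + Z(6)) - 28) + Q(22)) = sqrt(((0 + 6) - 28) + 29/3) = sqrt((6 - 28) + 29/3) = sqrt(-22 + 29/3) = sqrt(-37/3) = I*sqrt(111)/3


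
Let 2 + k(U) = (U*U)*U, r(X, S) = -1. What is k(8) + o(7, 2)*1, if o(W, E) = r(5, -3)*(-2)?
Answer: 512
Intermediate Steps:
k(U) = -2 + U³ (k(U) = -2 + (U*U)*U = -2 + U²*U = -2 + U³)
o(W, E) = 2 (o(W, E) = -1*(-2) = 2)
k(8) + o(7, 2)*1 = (-2 + 8³) + 2*1 = (-2 + 512) + 2 = 510 + 2 = 512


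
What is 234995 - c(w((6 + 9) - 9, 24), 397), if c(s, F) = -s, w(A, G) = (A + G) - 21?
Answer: 235004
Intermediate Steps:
w(A, G) = -21 + A + G
234995 - c(w((6 + 9) - 9, 24), 397) = 234995 - (-1)*(-21 + ((6 + 9) - 9) + 24) = 234995 - (-1)*(-21 + (15 - 9) + 24) = 234995 - (-1)*(-21 + 6 + 24) = 234995 - (-1)*9 = 234995 - 1*(-9) = 234995 + 9 = 235004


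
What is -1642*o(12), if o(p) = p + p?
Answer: -39408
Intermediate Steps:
o(p) = 2*p
-1642*o(12) = -3284*12 = -1642*24 = -39408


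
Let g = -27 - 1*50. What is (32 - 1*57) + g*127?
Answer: -9804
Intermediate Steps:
g = -77 (g = -27 - 50 = -77)
(32 - 1*57) + g*127 = (32 - 1*57) - 77*127 = (32 - 57) - 9779 = -25 - 9779 = -9804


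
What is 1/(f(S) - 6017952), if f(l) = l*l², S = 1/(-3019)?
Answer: -27516255859/165591506979180769 ≈ -1.6617e-7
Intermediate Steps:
S = -1/3019 ≈ -0.00033124
f(l) = l³
1/(f(S) - 6017952) = 1/((-1/3019)³ - 6017952) = 1/(-1/27516255859 - 6017952) = 1/(-165591506979180769/27516255859) = -27516255859/165591506979180769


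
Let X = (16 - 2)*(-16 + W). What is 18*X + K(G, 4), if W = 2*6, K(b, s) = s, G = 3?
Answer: -1004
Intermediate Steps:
W = 12
X = -56 (X = (16 - 2)*(-16 + 12) = 14*(-4) = -56)
18*X + K(G, 4) = 18*(-56) + 4 = -1008 + 4 = -1004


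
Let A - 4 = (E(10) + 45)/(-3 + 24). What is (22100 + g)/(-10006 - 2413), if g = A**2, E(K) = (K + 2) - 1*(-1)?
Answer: -9766264/5476779 ≈ -1.7832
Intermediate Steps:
E(K) = 3 + K (E(K) = (2 + K) + 1 = 3 + K)
A = 142/21 (A = 4 + ((3 + 10) + 45)/(-3 + 24) = 4 + (13 + 45)/21 = 4 + 58*(1/21) = 4 + 58/21 = 142/21 ≈ 6.7619)
g = 20164/441 (g = (142/21)**2 = 20164/441 ≈ 45.723)
(22100 + g)/(-10006 - 2413) = (22100 + 20164/441)/(-10006 - 2413) = (9766264/441)/(-12419) = (9766264/441)*(-1/12419) = -9766264/5476779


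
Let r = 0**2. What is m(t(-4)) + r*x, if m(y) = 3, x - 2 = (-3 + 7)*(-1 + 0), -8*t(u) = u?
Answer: 3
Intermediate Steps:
t(u) = -u/8
r = 0
x = -2 (x = 2 + (-3 + 7)*(-1 + 0) = 2 + 4*(-1) = 2 - 4 = -2)
m(t(-4)) + r*x = 3 + 0*(-2) = 3 + 0 = 3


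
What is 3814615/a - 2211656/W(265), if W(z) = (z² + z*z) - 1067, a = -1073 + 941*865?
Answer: -422048328869/37767775212 ≈ -11.175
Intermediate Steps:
a = 812892 (a = -1073 + 813965 = 812892)
W(z) = -1067 + 2*z² (W(z) = (z² + z²) - 1067 = 2*z² - 1067 = -1067 + 2*z²)
3814615/a - 2211656/W(265) = 3814615/812892 - 2211656/(-1067 + 2*265²) = 3814615*(1/812892) - 2211656/(-1067 + 2*70225) = 3814615/812892 - 2211656/(-1067 + 140450) = 3814615/812892 - 2211656/139383 = -422048328869/37767775212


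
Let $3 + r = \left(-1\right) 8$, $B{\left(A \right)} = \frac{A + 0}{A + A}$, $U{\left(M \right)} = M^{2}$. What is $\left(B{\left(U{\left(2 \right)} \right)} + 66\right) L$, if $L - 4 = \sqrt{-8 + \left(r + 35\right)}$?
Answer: $532$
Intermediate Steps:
$B{\left(A \right)} = \frac{1}{2}$ ($B{\left(A \right)} = \frac{A}{2 A} = A \frac{1}{2 A} = \frac{1}{2}$)
$r = -11$ ($r = -3 - 8 = -11$)
$L = 8$ ($L = 4 + \sqrt{-8 + \left(-11 + 35\right)} = 4 + \sqrt{-8 + 24} = 4 + \sqrt{16} = 4 + 4 = 8$)
$\left(B{\left(U{\left(2 \right)} \right)} + 66\right) L = \left(\frac{1}{2} + 66\right) 8 = \frac{133}{2} \cdot 8 = 532$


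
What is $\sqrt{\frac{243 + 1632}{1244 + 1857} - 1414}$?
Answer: $\frac{i \sqrt{13591493839}}{3101} \approx 37.595 i$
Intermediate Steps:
$\sqrt{\frac{243 + 1632}{1244 + 1857} - 1414} = \sqrt{\frac{1875}{3101} - 1414} = \sqrt{- \frac{4382939}{3101}} = \frac{i \sqrt{13591493839}}{3101}$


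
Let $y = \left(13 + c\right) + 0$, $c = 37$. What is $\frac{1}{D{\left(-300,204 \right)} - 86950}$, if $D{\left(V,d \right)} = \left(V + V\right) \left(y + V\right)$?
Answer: $\frac{1}{63050} \approx 1.586 \cdot 10^{-5}$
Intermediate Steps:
$y = 50$ ($y = \left(13 + 37\right) + 0 = 50 + 0 = 50$)
$D{\left(V,d \right)} = 2 V \left(50 + V\right)$ ($D{\left(V,d \right)} = \left(V + V\right) \left(50 + V\right) = 2 V \left(50 + V\right)$)
$\frac{1}{D{\left(-300,204 \right)} - 86950} = \frac{1}{2 \left(-300\right) \left(50 - 300\right) - 86950} = \frac{1}{2 \left(-300\right) \left(-250\right) - 86950} = \frac{1}{150000 - 86950} = \frac{1}{63050}$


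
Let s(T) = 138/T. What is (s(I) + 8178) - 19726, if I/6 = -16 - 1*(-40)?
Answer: -277129/24 ≈ -11547.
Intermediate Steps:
I = 144 (I = 6*(-16 - 1*(-40)) = 6*(-16 + 40) = 6*24 = 144)
(s(I) + 8178) - 19726 = (138/144 + 8178) - 19726 = (138*(1/144) + 8178) - 19726 = (23/24 + 8178) - 19726 = 196295/24 - 19726 = -277129/24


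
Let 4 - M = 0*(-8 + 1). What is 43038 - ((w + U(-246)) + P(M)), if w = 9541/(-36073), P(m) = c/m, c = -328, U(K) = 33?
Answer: 1554286892/36073 ≈ 43087.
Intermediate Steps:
M = 4 (M = 4 - 0*(-8 + 1) = 4 - 0*(-7) = 4 - 1*0 = 4 + 0 = 4)
P(m) = -328/m
w = -9541/36073 (w = 9541*(-1/36073) = -9541/36073 ≈ -0.26449)
43038 - ((w + U(-246)) + P(M)) = 43038 - ((-9541/36073 + 33) - 328/4) = 43038 - (1180868/36073 - 328*¼) = 43038 - (1180868/36073 - 82) = 43038 - 1*(-1777118/36073) = 43038 + 1777118/36073 = 1554286892/36073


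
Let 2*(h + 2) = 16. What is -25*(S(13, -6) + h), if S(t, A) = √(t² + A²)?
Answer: -150 - 25*√205 ≈ -507.95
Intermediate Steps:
h = 6 (h = -2 + (½)*16 = -2 + 8 = 6)
S(t, A) = √(A² + t²)
-25*(S(13, -6) + h) = -25*(√((-6)² + 13²) + 6) = -25*(√(36 + 169) + 6) = -25*(√205 + 6) = -25*(6 + √205) = -150 - 25*√205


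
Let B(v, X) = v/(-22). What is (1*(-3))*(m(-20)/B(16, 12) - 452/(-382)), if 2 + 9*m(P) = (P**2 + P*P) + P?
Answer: 809153/2292 ≈ 353.03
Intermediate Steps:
B(v, X) = -v/22 (B(v, X) = v*(-1/22) = -v/22)
m(P) = -2/9 + P/9 + 2*P**2/9 (m(P) = -2/9 + ((P**2 + P*P) + P)/9 = -2/9 + ((P**2 + P**2) + P)/9 = -2/9 + (2*P**2 + P)/9 = -2/9 + (P + 2*P**2)/9 = -2/9 + (P/9 + 2*P**2/9) = -2/9 + P/9 + 2*P**2/9)
(1*(-3))*(m(-20)/B(16, 12) - 452/(-382)) = (1*(-3))*((-2/9 + (1/9)*(-20) + (2/9)*(-20)**2)/((-1/22*16)) - 452/(-382)) = -3*((-2/9 - 20/9 + (2/9)*400)/(-8/11) - 452*(-1/382)) = -3*((-2/9 - 20/9 + 800/9)*(-11/8) + 226/191) = -3*((778/9)*(-11/8) + 226/191) = -3*(-4279/36 + 226/191) = -3*(-809153/6876) = 809153/2292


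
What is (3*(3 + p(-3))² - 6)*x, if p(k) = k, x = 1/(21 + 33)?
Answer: -⅑ ≈ -0.11111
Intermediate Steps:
x = 1/54 ≈ 0.018519
(3*(3 + p(-3))² - 6)*x = (3*(3 - 3)² - 6)*(1/54) = (3*0² - 6)*(1/54) = (3*0 - 6)*(1/54) = (0 - 6)*(1/54) = -6*1/54 = -⅑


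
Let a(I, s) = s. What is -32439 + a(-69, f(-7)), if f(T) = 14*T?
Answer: -32537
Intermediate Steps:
-32439 + a(-69, f(-7)) = -32439 + 14*(-7) = -32439 - 98 = -32537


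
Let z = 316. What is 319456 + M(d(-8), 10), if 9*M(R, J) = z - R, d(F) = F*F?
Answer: 319484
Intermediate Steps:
d(F) = F²
M(R, J) = 316/9 - R/9 (M(R, J) = (316 - R)/9 = 316/9 - R/9)
319456 + M(d(-8), 10) = 319456 + (316/9 - ⅑*(-8)²) = 319456 + (316/9 - ⅑*64) = 319456 + (316/9 - 64/9) = 319456 + 28 = 319484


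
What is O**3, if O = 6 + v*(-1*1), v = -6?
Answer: 1728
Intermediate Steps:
O = 12 (O = 6 - (-6) = 6 - 6*(-1) = 6 + 6 = 12)
O**3 = 12**3 = 1728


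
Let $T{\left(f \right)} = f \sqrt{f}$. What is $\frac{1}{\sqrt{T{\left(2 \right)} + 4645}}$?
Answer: $\frac{1}{\sqrt{4645 + 2 \sqrt{2}}} \approx 0.014668$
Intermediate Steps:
$T{\left(f \right)} = f^{\frac{3}{2}}$
$\frac{1}{\sqrt{T{\left(2 \right)} + 4645}} = \frac{1}{\sqrt{2^{\frac{3}{2}} + 4645}} = \frac{1}{\sqrt{2 \sqrt{2} + 4645}} = \frac{1}{\sqrt{4645 + 2 \sqrt{2}}}$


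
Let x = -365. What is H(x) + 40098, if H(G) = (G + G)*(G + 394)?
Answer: 18928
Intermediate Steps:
H(G) = 2*G*(394 + G) (H(G) = (2*G)*(394 + G) = 2*G*(394 + G))
H(x) + 40098 = 2*(-365)*(394 - 365) + 40098 = 2*(-365)*29 + 40098 = -21170 + 40098 = 18928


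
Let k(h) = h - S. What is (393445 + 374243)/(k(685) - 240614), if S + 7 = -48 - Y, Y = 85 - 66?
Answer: -767688/239855 ≈ -3.2006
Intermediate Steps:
Y = 19
S = -74 (S = -7 + (-48 - 1*19) = -7 + (-48 - 19) = -7 - 67 = -74)
k(h) = 74 + h (k(h) = h - 1*(-74) = h + 74 = 74 + h)
(393445 + 374243)/(k(685) - 240614) = (393445 + 374243)/((74 + 685) - 240614) = 767688/(759 - 240614) = 767688/(-239855) = 767688*(-1/239855) = -767688/239855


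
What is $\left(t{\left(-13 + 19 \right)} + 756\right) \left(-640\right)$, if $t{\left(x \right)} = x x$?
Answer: $-506880$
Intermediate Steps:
$t{\left(x \right)} = x^{2}$
$\left(t{\left(-13 + 19 \right)} + 756\right) \left(-640\right) = \left(\left(-13 + 19\right)^{2} + 756\right) \left(-640\right) = \left(6^{2} + 756\right) \left(-640\right) = \left(36 + 756\right) \left(-640\right) = 792 \left(-640\right) = -506880$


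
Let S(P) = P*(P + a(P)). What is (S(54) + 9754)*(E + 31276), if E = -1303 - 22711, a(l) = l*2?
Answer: 134361524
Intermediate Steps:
a(l) = 2*l
E = -24014
S(P) = 3*P² (S(P) = P*(P + 2*P) = P*(3*P) = 3*P²)
(S(54) + 9754)*(E + 31276) = (3*54² + 9754)*(-24014 + 31276) = (3*2916 + 9754)*7262 = (8748 + 9754)*7262 = 18502*7262 = 134361524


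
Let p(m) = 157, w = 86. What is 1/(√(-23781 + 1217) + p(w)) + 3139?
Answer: 148201764/47213 - 2*I*√5641/47213 ≈ 3139.0 - 0.0031816*I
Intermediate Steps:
1/(√(-23781 + 1217) + p(w)) + 3139 = 1/(√(-23781 + 1217) + 157) + 3139 = 1/(√(-22564) + 157) + 3139 = 1/(2*I*√5641 + 157) + 3139 = 1/(157 + 2*I*√5641) + 3139 = 3139 + 1/(157 + 2*I*√5641)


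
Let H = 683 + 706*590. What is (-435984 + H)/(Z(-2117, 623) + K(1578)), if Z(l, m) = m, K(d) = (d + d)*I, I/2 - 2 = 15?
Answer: -18761/107927 ≈ -0.17383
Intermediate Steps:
I = 34 (I = 4 + 2*15 = 4 + 30 = 34)
K(d) = 68*d (K(d) = (d + d)*34 = (2*d)*34 = 68*d)
H = 417223 (H = 683 + 416540 = 417223)
(-435984 + H)/(Z(-2117, 623) + K(1578)) = (-435984 + 417223)/(623 + 68*1578) = -18761/(623 + 107304) = -18761/107927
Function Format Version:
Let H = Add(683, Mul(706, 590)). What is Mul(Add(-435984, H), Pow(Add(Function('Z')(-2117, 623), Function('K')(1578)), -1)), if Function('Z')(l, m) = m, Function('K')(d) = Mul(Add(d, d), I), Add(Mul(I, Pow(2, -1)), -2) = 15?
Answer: Rational(-18761, 107927) ≈ -0.17383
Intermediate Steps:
I = 34 (I = Add(4, Mul(2, 15)) = Add(4, 30) = 34)
Function('K')(d) = Mul(68, d) (Function('K')(d) = Mul(Add(d, d), 34) = Mul(Mul(2, d), 34) = Mul(68, d))
H = 417223 (H = Add(683, 416540) = 417223)
Mul(Add(-435984, H), Pow(Add(Function('Z')(-2117, 623), Function('K')(1578)), -1)) = Mul(Add(-435984, 417223), Pow(Add(623, Mul(68, 1578)), -1)) = Mul(-18761, Pow(Add(623, 107304), -1)) = Mul(-18761, Pow(107927, -1)) = Mul(-18761, Rational(1, 107927)) = Rational(-18761, 107927)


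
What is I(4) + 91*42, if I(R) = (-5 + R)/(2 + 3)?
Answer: 19109/5 ≈ 3821.8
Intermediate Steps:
I(R) = -1 + R/5 (I(R) = (-5 + R)/5 = (-5 + R)*(⅕) = -1 + R/5)
I(4) + 91*42 = (-1 + (⅕)*4) + 91*42 = (-1 + ⅘) + 3822 = -⅕ + 3822 = 19109/5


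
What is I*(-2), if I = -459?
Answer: 918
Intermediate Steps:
I*(-2) = -459*(-2) = 918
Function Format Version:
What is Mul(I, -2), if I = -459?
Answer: 918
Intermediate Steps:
Mul(I, -2) = Mul(-459, -2) = 918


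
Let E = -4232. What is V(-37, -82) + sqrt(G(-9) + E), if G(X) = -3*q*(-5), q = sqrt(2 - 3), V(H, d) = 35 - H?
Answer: 72 + sqrt(-4232 + 15*I) ≈ 72.115 + 65.054*I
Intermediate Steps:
q = I (q = sqrt(-1) = I ≈ 1.0*I)
G(X) = 15*I (G(X) = -3*I*(-5) = 15*I)
V(-37, -82) + sqrt(G(-9) + E) = (35 - 1*(-37)) + sqrt(15*I - 4232) = (35 + 37) + sqrt(-4232 + 15*I) = 72 + sqrt(-4232 + 15*I)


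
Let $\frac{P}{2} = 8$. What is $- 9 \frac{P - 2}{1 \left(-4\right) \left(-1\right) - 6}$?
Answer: $63$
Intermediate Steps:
$P = 16$ ($P = 2 \cdot 8 = 16$)
$- 9 \frac{P - 2}{1 \left(-4\right) \left(-1\right) - 6} = - 9 \frac{16 - 2}{1 \left(-4\right) \left(-1\right) - 6} = - 9 \frac{14}{\left(-4\right) \left(-1\right) - 6} = - 9 \frac{14}{4 - 6} = - 9 \frac{14}{-2} = - 9 \cdot 14 \left(- \frac{1}{2}\right) = \left(-9\right) \left(-7\right) = 63$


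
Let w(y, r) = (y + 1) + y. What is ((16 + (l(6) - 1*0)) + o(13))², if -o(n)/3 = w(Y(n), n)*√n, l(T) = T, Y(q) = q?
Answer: 85777 - 3564*√13 ≈ 72927.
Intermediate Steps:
w(y, r) = 1 + 2*y (w(y, r) = (1 + y) + y = 1 + 2*y)
o(n) = -3*√n*(1 + 2*n) (o(n) = -3*(1 + 2*n)*√n = -3*√n*(1 + 2*n))
((16 + (l(6) - 1*0)) + o(13))² = ((16 + (6 - 1*0)) + √13*(-3 - 6*13))² = ((16 + (6 + 0)) + √13*(-3 - 78))² = ((16 + 6) + √13*(-81))² = (22 - 81*√13)²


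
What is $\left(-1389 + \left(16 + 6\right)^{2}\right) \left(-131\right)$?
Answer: $118555$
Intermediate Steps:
$\left(-1389 + \left(16 + 6\right)^{2}\right) \left(-131\right) = \left(-1389 + 22^{2}\right) \left(-131\right) = \left(-1389 + 484\right) \left(-131\right) = \left(-905\right) \left(-131\right) = 118555$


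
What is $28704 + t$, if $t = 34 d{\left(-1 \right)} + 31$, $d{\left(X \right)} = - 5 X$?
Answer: $28905$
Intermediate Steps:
$t = 201$ ($t = 34 \left(\left(-5\right) \left(-1\right)\right) + 31 = 34 \cdot 5 + 31 = 170 + 31 = 201$)
$28704 + t = 28704 + 201 = 28905$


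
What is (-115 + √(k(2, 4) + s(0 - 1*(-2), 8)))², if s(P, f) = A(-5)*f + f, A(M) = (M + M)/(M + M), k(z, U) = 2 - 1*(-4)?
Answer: (115 - √22)² ≈ 12168.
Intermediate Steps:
k(z, U) = 6 (k(z, U) = 2 + 4 = 6)
A(M) = 1 (A(M) = (2*M)/((2*M)) = (2*M)*(1/(2*M)) = 1)
s(P, f) = 2*f (s(P, f) = 1*f + f = f + f = 2*f)
(-115 + √(k(2, 4) + s(0 - 1*(-2), 8)))² = (-115 + √(6 + 2*8))² = (-115 + √(6 + 16))² = (-115 + √22)²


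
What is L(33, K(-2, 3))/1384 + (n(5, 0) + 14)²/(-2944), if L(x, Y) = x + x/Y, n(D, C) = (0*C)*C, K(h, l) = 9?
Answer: -15311/381984 ≈ -0.040083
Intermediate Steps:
n(D, C) = 0 (n(D, C) = 0*C = 0)
L(33, K(-2, 3))/1384 + (n(5, 0) + 14)²/(-2944) = (33 + 33/9)/1384 + (0 + 14)²/(-2944) = (33 + 33*(⅑))*(1/1384) + 14²*(-1/2944) = (33 + 11/3)*(1/1384) + 196*(-1/2944) = (110/3)*(1/1384) - 49/736 = 55/2076 - 49/736 = -15311/381984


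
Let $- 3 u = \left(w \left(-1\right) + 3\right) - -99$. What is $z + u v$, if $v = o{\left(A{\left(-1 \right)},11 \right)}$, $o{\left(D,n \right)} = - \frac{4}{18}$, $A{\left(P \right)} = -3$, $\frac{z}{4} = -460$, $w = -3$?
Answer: $- \frac{16490}{9} \approx -1832.2$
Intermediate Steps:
$z = -1840$ ($z = 4 \left(-460\right) = -1840$)
$o{\left(D,n \right)} = - \frac{2}{9}$ ($o{\left(D,n \right)} = \left(-4\right) \frac{1}{18} = - \frac{2}{9}$)
$u = -35$ ($u = - \frac{\left(\left(-3\right) \left(-1\right) + 3\right) - -99}{3} = - \frac{\left(3 + 3\right) + 99}{3} = - \frac{6 + 99}{3} = \left(- \frac{1}{3}\right) 105 = -35$)
$v = - \frac{2}{9} \approx -0.22222$
$z + u v = -1840 - - \frac{70}{9} = -1840 + \frac{70}{9} = - \frac{16490}{9}$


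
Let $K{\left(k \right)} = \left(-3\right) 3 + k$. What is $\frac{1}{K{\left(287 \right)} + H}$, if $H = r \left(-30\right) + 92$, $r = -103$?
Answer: $\frac{1}{3460} \approx 0.00028902$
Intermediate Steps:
$K{\left(k \right)} = -9 + k$
$H = 3182$ ($H = \left(-103\right) \left(-30\right) + 92 = 3090 + 92 = 3182$)
$\frac{1}{K{\left(287 \right)} + H} = \frac{1}{\left(-9 + 287\right) + 3182} = \frac{1}{278 + 3182} = \frac{1}{3460}$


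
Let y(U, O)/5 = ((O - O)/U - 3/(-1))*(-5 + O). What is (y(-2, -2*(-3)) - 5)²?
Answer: 100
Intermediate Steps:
y(U, O) = -75 + 15*O (y(U, O) = 5*(((O - O)/U - 3/(-1))*(-5 + O)) = 5*((0/U - 3*(-1))*(-5 + O)) = 5*((0 + 3)*(-5 + O)) = 5*(3*(-5 + O)) = 5*(-15 + 3*O) = -75 + 15*O)
(y(-2, -2*(-3)) - 5)² = ((-75 + 15*(-2*(-3))) - 5)² = ((-75 + 15*6) - 5)² = ((-75 + 90) - 5)² = (15 - 5)² = 10² = 100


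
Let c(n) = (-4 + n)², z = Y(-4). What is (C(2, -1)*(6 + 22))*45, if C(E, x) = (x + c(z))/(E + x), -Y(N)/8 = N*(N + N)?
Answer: 85174740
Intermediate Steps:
Y(N) = -16*N² (Y(N) = -8*N*(N + N) = -8*N*2*N = -16*N²)
z = -256 (z = -16*(-4)² = -16*16 = -256)
C(E, x) = (67600 + x)/(E + x) (C(E, x) = (x + (-4 - 256)²)/(E + x) = (x + (-260)²)/(E + x) = (x + 67600)/(E + x) = (67600 + x)/(E + x))
(C(2, -1)*(6 + 22))*45 = (((67600 - 1)/(2 - 1))*(6 + 22))*45 = ((67599/1)*28)*45 = ((1*67599)*28)*45 = (67599*28)*45 = 1892772*45 = 85174740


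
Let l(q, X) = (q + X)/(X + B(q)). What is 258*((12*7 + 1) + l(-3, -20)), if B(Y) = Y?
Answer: 22188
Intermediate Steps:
l(q, X) = 1 (l(q, X) = (q + X)/(X + q) = (X + q)/(X + q) = 1)
258*((12*7 + 1) + l(-3, -20)) = 258*((12*7 + 1) + 1) = 258*((84 + 1) + 1) = 258*(85 + 1) = 258*86 = 22188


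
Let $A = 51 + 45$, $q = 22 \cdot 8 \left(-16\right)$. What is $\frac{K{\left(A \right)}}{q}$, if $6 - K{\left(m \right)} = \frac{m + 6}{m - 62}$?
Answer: $- \frac{3}{2816} \approx -0.0010653$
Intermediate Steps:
$q = -2816$ ($q = 176 \left(-16\right) = -2816$)
$A = 96$
$K{\left(m \right)} = 6 - \frac{6 + m}{-62 + m}$ ($K{\left(m \right)} = 6 - \frac{m + 6}{m - 62} = 6 - \frac{6 + m}{-62 + m}$)
$\frac{K{\left(A \right)}}{q} = \frac{\frac{1}{-62 + 96} \left(-378 + 5 \cdot 96\right)}{-2816} = \frac{-378 + 480}{34} \left(- \frac{1}{2816}\right) = \frac{1}{34} \cdot 102 \left(- \frac{1}{2816}\right) = 3 \left(- \frac{1}{2816}\right) = - \frac{3}{2816}$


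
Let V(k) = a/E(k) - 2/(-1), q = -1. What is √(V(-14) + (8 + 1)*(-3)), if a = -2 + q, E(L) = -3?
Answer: 2*I*√6 ≈ 4.899*I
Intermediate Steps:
a = -3 (a = -2 - 1 = -3)
V(k) = 3 (V(k) = -3/(-3) - 2/(-1) = -3*(-⅓) - 2*(-1) = 1 + 2 = 3)
√(V(-14) + (8 + 1)*(-3)) = √(3 + (8 + 1)*(-3)) = √(3 + 9*(-3)) = √(3 - 27) = √(-24) = 2*I*√6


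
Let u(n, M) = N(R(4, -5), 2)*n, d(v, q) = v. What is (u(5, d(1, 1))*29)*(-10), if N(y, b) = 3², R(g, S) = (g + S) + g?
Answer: -13050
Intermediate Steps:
R(g, S) = S + 2*g (R(g, S) = (S + g) + g = S + 2*g)
N(y, b) = 9
u(n, M) = 9*n
(u(5, d(1, 1))*29)*(-10) = ((9*5)*29)*(-10) = (45*29)*(-10) = 1305*(-10) = -13050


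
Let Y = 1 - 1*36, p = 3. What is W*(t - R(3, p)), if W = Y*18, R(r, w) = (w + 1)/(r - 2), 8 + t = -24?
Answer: 22680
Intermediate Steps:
t = -32 (t = -8 - 24 = -32)
Y = -35 (Y = 1 - 36 = -35)
R(r, w) = (1 + w)/(-2 + r)
W = -630 (W = -35*18 = -630)
W*(t - R(3, p)) = -630*(-32 - (1 + 3)/(-2 + 3)) = -630*(-32 - 4/1) = -630*(-32 - 4) = -630*(-36) = 22680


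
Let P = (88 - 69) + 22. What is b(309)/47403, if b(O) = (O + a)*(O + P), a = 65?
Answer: 130900/47403 ≈ 2.7614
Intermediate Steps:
P = 41 (P = 19 + 22 = 41)
b(O) = (41 + O)*(65 + O) (b(O) = (O + 65)*(O + 41) = (65 + O)*(41 + O) = (41 + O)*(65 + O))
b(309)/47403 = (2665 + 309² + 106*309)/47403 = (2665 + 95481 + 32754)*(1/47403) = 130900*(1/47403) = 130900/47403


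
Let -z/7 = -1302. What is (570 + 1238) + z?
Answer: 10922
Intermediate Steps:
z = 9114 (z = -7*(-1302) = 9114)
(570 + 1238) + z = (570 + 1238) + 9114 = 1808 + 9114 = 10922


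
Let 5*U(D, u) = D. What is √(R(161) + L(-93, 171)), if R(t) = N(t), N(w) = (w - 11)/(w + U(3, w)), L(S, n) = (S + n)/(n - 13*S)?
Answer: √531397865/23230 ≈ 0.99234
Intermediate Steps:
U(D, u) = D/5
L(S, n) = (S + n)/(n - 13*S)
N(w) = (-11 + w)/(⅗ + w) (N(w) = (w - 11)/(w + (⅕)*3) = (-11 + w)/(w + ⅗) = (-11 + w)/(⅗ + w))
R(t) = 5*(-11 + t)/(3 + 5*t)
√(R(161) + L(-93, 171)) = √(5*(-11 + 161)/(3 + 5*161) + (-93 + 171)/(171 - 13*(-93))) = √(5*150/(3 + 805) + 78/(171 + 1209)) = √(5*150/808 + 78/1380) = √(5*(1/808)*150 + (1/1380)*78) = √(375/404 + 13/230) = √(45751/46460) = √531397865/23230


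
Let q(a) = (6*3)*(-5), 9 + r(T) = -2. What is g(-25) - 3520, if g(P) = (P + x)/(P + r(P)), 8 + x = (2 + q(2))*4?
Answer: -126335/36 ≈ -3509.3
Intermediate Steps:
r(T) = -11 (r(T) = -9 - 2 = -11)
q(a) = -90 (q(a) = 18*(-5) = -90)
x = -360 (x = -8 + (2 - 90)*4 = -8 - 88*4 = -8 - 352 = -360)
g(P) = (-360 + P)/(-11 + P) (g(P) = (P - 360)/(P - 11) = (-360 + P)/(-11 + P))
g(-25) - 3520 = (-360 - 25)/(-11 - 25) - 3520 = -385/(-36) - 3520 = -1/36*(-385) - 3520 = 385/36 - 3520 = -126335/36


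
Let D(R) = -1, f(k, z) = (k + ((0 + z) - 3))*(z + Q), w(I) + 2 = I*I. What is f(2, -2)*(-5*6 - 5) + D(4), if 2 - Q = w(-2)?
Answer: -211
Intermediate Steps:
w(I) = -2 + I² (w(I) = -2 + I*I = -2 + I²)
Q = 0 (Q = 2 - (-2 + (-2)²) = 2 - (-2 + 4) = 2 - 1*2 = 2 - 2 = 0)
f(k, z) = z*(-3 + k + z) (f(k, z) = (k + ((0 + z) - 3))*(z + 0) = (k + (z - 3))*z = (k + (-3 + z))*z = (-3 + k + z)*z = z*(-3 + k + z))
f(2, -2)*(-5*6 - 5) + D(4) = (-2*(-3 + 2 - 2))*(-5*6 - 5) - 1 = (-2*(-3))*(-30 - 5) - 1 = 6*(-35) - 1 = -210 - 1 = -211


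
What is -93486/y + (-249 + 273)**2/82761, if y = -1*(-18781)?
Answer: -367913190/74015921 ≈ -4.9707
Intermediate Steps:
y = 18781
-93486/y + (-249 + 273)**2/82761 = -93486/18781 + (-249 + 273)**2/82761 = -93486*1/18781 + 24**2*(1/82761) = -93486/18781 + 576*(1/82761) = -93486/18781 + 192/27587 = -367913190/74015921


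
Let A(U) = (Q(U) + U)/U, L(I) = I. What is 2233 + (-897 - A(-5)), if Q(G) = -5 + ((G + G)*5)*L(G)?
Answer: 1384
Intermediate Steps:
Q(G) = -5 + 10*G**2 (Q(G) = -5 + ((G + G)*5)*G = -5 + ((2*G)*5)*G = -5 + (10*G)*G = -5 + 10*G**2)
A(U) = (-5 + U + 10*U**2)/U (A(U) = ((-5 + 10*U**2) + U)/U = (-5 + U + 10*U**2)/U)
2233 + (-897 - A(-5)) = 2233 + (-897 - (1 - 5/(-5) + 10*(-5))) = 2233 + (-897 - (1 - 5*(-1/5) - 50)) = 2233 + (-897 - (1 + 1 - 50)) = 2233 + (-897 - 1*(-48)) = 2233 + (-897 + 48) = 2233 - 849 = 1384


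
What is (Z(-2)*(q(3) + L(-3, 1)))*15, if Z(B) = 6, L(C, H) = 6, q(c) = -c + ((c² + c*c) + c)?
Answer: 2160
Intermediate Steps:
q(c) = 2*c² (q(c) = -c + ((c² + c²) + c) = -c + (2*c² + c) = -c + (c + 2*c²) = 2*c²)
(Z(-2)*(q(3) + L(-3, 1)))*15 = (6*(2*3² + 6))*15 = (6*(2*9 + 6))*15 = (6*(18 + 6))*15 = (6*24)*15 = 144*15 = 2160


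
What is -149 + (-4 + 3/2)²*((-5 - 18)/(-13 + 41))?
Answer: -17263/112 ≈ -154.13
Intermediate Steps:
-149 + (-4 + 3/2)²*((-5 - 18)/(-13 + 41)) = -149 + (-4 + 3*(½))²*(-23/28) = -149 + (-4 + 3/2)²*(-23*1/28) = -149 + (-5/2)²*(-23/28) = -149 + (25/4)*(-23/28) = -149 - 575/112 = -17263/112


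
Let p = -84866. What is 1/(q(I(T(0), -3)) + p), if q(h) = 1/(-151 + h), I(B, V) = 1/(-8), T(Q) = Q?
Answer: -1209/102603002 ≈ -1.1783e-5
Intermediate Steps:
I(B, V) = -⅛
1/(q(I(T(0), -3)) + p) = 1/(1/(-151 - ⅛) - 84866) = 1/(1/(-1209/8) - 84866) = 1/(-8/1209 - 84866) = 1/(-102603002/1209) = -1209/102603002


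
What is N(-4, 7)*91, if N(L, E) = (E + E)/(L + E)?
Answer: 1274/3 ≈ 424.67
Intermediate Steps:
N(L, E) = 2*E/(E + L) (N(L, E) = (2*E)/(E + L) = 2*E/(E + L))
N(-4, 7)*91 = (2*7/(7 - 4))*91 = (2*7/3)*91 = (2*7*(⅓))*91 = (14/3)*91 = 1274/3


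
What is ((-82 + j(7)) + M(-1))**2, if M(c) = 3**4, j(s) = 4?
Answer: 9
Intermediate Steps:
M(c) = 81
((-82 + j(7)) + M(-1))**2 = ((-82 + 4) + 81)**2 = (-78 + 81)**2 = 3**2 = 9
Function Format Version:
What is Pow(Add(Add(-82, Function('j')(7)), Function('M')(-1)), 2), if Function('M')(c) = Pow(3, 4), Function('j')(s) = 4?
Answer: 9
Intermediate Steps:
Function('M')(c) = 81
Pow(Add(Add(-82, Function('j')(7)), Function('M')(-1)), 2) = Pow(Add(Add(-82, 4), 81), 2) = Pow(Add(-78, 81), 2) = Pow(3, 2) = 9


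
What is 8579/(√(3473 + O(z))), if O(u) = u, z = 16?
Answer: 8579*√3489/3489 ≈ 145.24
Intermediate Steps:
8579/(√(3473 + O(z))) = 8579/(√(3473 + 16)) = 8579/(√3489) = 8579*(√3489/3489) = 8579*√3489/3489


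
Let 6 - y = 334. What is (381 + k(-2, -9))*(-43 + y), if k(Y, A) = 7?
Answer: -143948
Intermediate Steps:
y = -328 (y = 6 - 1*334 = 6 - 334 = -328)
(381 + k(-2, -9))*(-43 + y) = (381 + 7)*(-43 - 328) = 388*(-371) = -143948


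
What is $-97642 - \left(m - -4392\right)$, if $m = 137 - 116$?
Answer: $-102055$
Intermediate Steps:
$m = 21$ ($m = 137 - 116 = 21$)
$-97642 - \left(m - -4392\right) = -97642 - \left(21 - -4392\right) = -97642 - \left(21 + 4392\right) = -97642 - 4413 = -102055$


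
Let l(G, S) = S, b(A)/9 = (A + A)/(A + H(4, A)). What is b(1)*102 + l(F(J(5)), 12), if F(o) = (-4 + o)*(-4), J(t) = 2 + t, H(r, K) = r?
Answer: 1896/5 ≈ 379.20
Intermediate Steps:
b(A) = 18*A/(4 + A) (b(A) = 9*((A + A)/(A + 4)) = 9*((2*A)/(4 + A)) = 9*(2*A/(4 + A)) = 18*A/(4 + A))
F(o) = 16 - 4*o
b(1)*102 + l(F(J(5)), 12) = (18*1/(4 + 1))*102 + 12 = (18*1/5)*102 + 12 = (18*1*(⅕))*102 + 12 = (18/5)*102 + 12 = 1836/5 + 12 = 1896/5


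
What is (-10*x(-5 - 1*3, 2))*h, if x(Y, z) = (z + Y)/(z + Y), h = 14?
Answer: -140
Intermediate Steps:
x(Y, z) = 1 (x(Y, z) = (Y + z)/(Y + z) = 1)
(-10*x(-5 - 1*3, 2))*h = -10*1*14 = -10*14 = -140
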